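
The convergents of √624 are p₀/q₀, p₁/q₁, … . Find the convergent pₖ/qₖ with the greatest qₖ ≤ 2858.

√624 = [24; 1, 48, …] (period length 2).
Convergents:
  p_0/q_0 = 24/1
  p_1/q_1 = 25/1
  p_2/q_2 = 1224/49
  p_3/q_3 = 1249/50
  p_4/q_4 = 61176/2449
  p_5/q_5 = 62425/2499
  p_6/q_6 = 3057576/122401
q_5 = 2499 ≤ 2858 < 122401 = q_6, so the answer is 62425/2499.

62425/2499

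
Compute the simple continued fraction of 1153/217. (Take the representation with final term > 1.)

1153 = 5*217 + 68
217 = 3*68 + 13
68 = 5*13 + 3
13 = 4*3 + 1
3 = 3*1 + 0  (stop)
So 1153/217 = [5; 3, 5, 4, 3].

[5; 3, 5, 4, 3]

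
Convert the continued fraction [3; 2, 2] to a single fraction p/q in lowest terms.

17/5

Using pₖ = aₖpₖ₋₁ + pₖ₋₂ and qₖ = aₖqₖ₋₁ + qₖ₋₂:
  k=0: a=3, p=3, q=1
  k=1: a=2, p=7, q=2
  k=2: a=2, p=17, q=5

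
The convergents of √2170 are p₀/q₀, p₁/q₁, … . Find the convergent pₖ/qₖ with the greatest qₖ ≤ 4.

93/2

√2170 = [46; 1, 1, 2, 1, 1, 92, …] (period length 6).
Convergents:
  p_0/q_0 = 46/1
  p_1/q_1 = 47/1
  p_2/q_2 = 93/2
  p_3/q_3 = 233/5
q_2 = 2 ≤ 4 < 5 = q_3, so the answer is 93/2.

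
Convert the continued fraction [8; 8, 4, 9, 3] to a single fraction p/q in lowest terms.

7699/948

Using pₖ = aₖpₖ₋₁ + pₖ₋₂ and qₖ = aₖqₖ₋₁ + qₖ₋₂:
  k=0: a=8, p=8, q=1
  k=1: a=8, p=65, q=8
  k=2: a=4, p=268, q=33
  k=3: a=9, p=2477, q=305
  k=4: a=3, p=7699, q=948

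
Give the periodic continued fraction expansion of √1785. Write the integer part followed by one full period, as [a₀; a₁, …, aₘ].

[42; 4, 84]

a₀ = ⌊√1785⌋ = 42.
With m₀=0, d₀=1 and mₖ₊₁ = dₖaₖ − mₖ, dₖ₊₁ = (n − mₖ₊₁²)/dₖ, aₖ₊₁ = ⌊(a₀+mₖ₊₁)/dₖ₊₁⌋:
  k=1: m=42, d=21, a=4
  k=2: m=42, d=1, a=84
d=1 and a=2a₀=84 at k=2, so the next step gives (m, d) = (42, 21) again — its k=1 value — and the period has length 2.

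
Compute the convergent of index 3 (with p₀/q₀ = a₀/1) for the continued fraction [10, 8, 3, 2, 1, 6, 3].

Using pₖ = aₖpₖ₋₁ + pₖ₋₂, qₖ = aₖqₖ₋₁ + qₖ₋₂ (with p₋₁=1, p₋₂=0, q₋₁=0, q₋₂=1):
  k=0: a=10, p=10, q=1
  k=1: a=8, p=81, q=8
  k=2: a=3, p=253, q=25
  k=3: a=2, p=587, q=58

587/58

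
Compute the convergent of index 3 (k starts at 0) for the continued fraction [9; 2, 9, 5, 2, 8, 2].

919/97

Using pₖ = aₖpₖ₋₁ + pₖ₋₂, qₖ = aₖqₖ₋₁ + qₖ₋₂ (with p₋₁=1, p₋₂=0, q₋₁=0, q₋₂=1):
  k=0: a=9, p=9, q=1
  k=1: a=2, p=19, q=2
  k=2: a=9, p=180, q=19
  k=3: a=5, p=919, q=97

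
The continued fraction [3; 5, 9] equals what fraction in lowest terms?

Using pₖ = aₖpₖ₋₁ + pₖ₋₂ and qₖ = aₖqₖ₋₁ + qₖ₋₂:
  k=0: a=3, p=3, q=1
  k=1: a=5, p=16, q=5
  k=2: a=9, p=147, q=46

147/46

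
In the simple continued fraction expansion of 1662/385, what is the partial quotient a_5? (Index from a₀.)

1662 = 4·385 + 122   →  a_0 = 4
385 = 3·122 + 19   →  a_1 = 3
122 = 6·19 + 8   →  a_2 = 6
19 = 2·8 + 3   →  a_3 = 2
8 = 2·3 + 2   →  a_4 = 2
3 = 1·2 + 1   →  a_5 = 1

1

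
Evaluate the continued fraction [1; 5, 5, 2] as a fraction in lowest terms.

Fold from the inside: start with 2/1.
  5 + 1/2 = 11/2
  5 + 2/11 = 57/11
  1 + 11/57 = 68/57

68/57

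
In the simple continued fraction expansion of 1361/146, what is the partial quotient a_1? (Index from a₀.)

1361 = 9·146 + 47   →  a_0 = 9
146 = 3·47 + 5   →  a_1 = 3

3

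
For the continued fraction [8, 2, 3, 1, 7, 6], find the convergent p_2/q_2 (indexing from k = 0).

Using pₖ = aₖpₖ₋₁ + pₖ₋₂, qₖ = aₖqₖ₋₁ + qₖ₋₂ (with p₋₁=1, p₋₂=0, q₋₁=0, q₋₂=1):
  k=0: a=8, p=8, q=1
  k=1: a=2, p=17, q=2
  k=2: a=3, p=59, q=7

59/7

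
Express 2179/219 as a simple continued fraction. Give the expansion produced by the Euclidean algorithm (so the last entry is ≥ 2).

[9; 1, 18, 1, 10]

2179 = 9×219 + 208
219 = 1×208 + 11
208 = 18×11 + 10
11 = 1×10 + 1
10 = 10×1 + 0  (stop)
So 2179/219 = [9; 1, 18, 1, 10].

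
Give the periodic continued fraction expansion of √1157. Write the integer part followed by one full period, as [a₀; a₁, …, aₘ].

a₀ = ⌊√1157⌋ = 34.

[34; 68]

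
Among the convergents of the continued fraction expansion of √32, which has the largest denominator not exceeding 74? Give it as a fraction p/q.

√32 = [5; 1, 1, 1, 10, …] (period length 4).
Convergents:
  p_0/q_0 = 5/1
  p_1/q_1 = 6/1
  p_2/q_2 = 11/2
  p_3/q_3 = 17/3
  p_4/q_4 = 181/32
  p_5/q_5 = 198/35
  p_6/q_6 = 379/67
  p_7/q_7 = 577/102
q_6 = 67 ≤ 74 < 102 = q_7, so the answer is 379/67.

379/67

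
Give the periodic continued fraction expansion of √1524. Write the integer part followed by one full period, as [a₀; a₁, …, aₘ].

a₀ = ⌊√1524⌋ = 39.
With m₀=0, d₀=1 and mₖ₊₁ = dₖaₖ − mₖ, dₖ₊₁ = (n − mₖ₊₁²)/dₖ, aₖ₊₁ = ⌊(a₀+mₖ₊₁)/dₖ₊₁⌋:
  k=1: m=39, d=3, a=26
  k=2: m=39, d=1, a=78
d=1 and a=2a₀=78 at k=2, so the next step gives (m, d) = (39, 3) again — its k=1 value — and the period has length 2.

[39; 26, 78]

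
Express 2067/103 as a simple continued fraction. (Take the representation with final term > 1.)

[20; 14, 1, 2, 2]

2067 = 20×103 + 7
103 = 14×7 + 5
7 = 1×5 + 2
5 = 2×2 + 1
2 = 2×1 + 0  (stop)
So 2067/103 = [20; 14, 1, 2, 2].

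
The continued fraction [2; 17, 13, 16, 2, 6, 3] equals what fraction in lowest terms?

309910/150547

Fold from the inside: start with 3/1.
  6 + 1/3 = 19/3
  2 + 3/19 = 41/19
  16 + 19/41 = 675/41
  13 + 41/675 = 8816/675
  17 + 675/8816 = 150547/8816
  2 + 8816/150547 = 309910/150547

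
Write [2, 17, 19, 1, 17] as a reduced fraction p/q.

Using pₖ = aₖpₖ₋₁ + pₖ₋₂ and qₖ = aₖqₖ₋₁ + qₖ₋₂:
  k=0: a=2, p=2, q=1
  k=1: a=17, p=35, q=17
  k=2: a=19, p=667, q=324
  k=3: a=1, p=702, q=341
  k=4: a=17, p=12601, q=6121

12601/6121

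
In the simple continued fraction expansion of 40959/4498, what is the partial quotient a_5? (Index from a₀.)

40959 = 9·4498 + 477   →  a_0 = 9
4498 = 9·477 + 205   →  a_1 = 9
477 = 2·205 + 67   →  a_2 = 2
205 = 3·67 + 4   →  a_3 = 3
67 = 16·4 + 3   →  a_4 = 16
4 = 1·3 + 1   →  a_5 = 1

1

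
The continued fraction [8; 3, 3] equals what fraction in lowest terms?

Fold from the inside: start with 3/1.
  3 + 1/3 = 10/3
  8 + 3/10 = 83/10

83/10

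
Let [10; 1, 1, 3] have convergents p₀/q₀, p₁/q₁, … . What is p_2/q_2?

21/2

Using pₖ = aₖpₖ₋₁ + pₖ₋₂, qₖ = aₖqₖ₋₁ + qₖ₋₂ (with p₋₁=1, p₋₂=0, q₋₁=0, q₋₂=1):
  k=0: a=10, p=10, q=1
  k=1: a=1, p=11, q=1
  k=2: a=1, p=21, q=2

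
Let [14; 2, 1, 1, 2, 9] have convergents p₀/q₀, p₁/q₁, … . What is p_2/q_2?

Using pₖ = aₖpₖ₋₁ + pₖ₋₂, qₖ = aₖqₖ₋₁ + qₖ₋₂ (with p₋₁=1, p₋₂=0, q₋₁=0, q₋₂=1):
  k=0: a=14, p=14, q=1
  k=1: a=2, p=29, q=2
  k=2: a=1, p=43, q=3

43/3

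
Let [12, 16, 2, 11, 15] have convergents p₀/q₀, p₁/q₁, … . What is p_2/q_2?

Using pₖ = aₖpₖ₋₁ + pₖ₋₂, qₖ = aₖqₖ₋₁ + qₖ₋₂ (with p₋₁=1, p₋₂=0, q₋₁=0, q₋₂=1):
  k=0: a=12, p=12, q=1
  k=1: a=16, p=193, q=16
  k=2: a=2, p=398, q=33

398/33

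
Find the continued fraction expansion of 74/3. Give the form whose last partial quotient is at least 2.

[24; 1, 2]

74 = 24×3 + 2
3 = 1×2 + 1
2 = 2×1 + 0  (stop)
So 74/3 = [24; 1, 2].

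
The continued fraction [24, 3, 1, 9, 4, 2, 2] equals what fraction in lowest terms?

21297/878

Using pₖ = aₖpₖ₋₁ + pₖ₋₂ and qₖ = aₖqₖ₋₁ + qₖ₋₂:
  k=0: a=24, p=24, q=1
  k=1: a=3, p=73, q=3
  k=2: a=1, p=97, q=4
  k=3: a=9, p=946, q=39
  k=4: a=4, p=3881, q=160
  k=5: a=2, p=8708, q=359
  k=6: a=2, p=21297, q=878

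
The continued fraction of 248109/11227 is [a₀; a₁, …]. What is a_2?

248109 = 22·11227 + 1115   →  a_0 = 22
11227 = 10·1115 + 77   →  a_1 = 10
1115 = 14·77 + 37   →  a_2 = 14

14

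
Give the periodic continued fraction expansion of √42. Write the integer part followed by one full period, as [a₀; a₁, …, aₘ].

a₀ = ⌊√42⌋ = 6.
With m₀=0, d₀=1 and mₖ₊₁ = dₖaₖ − mₖ, dₖ₊₁ = (n − mₖ₊₁²)/dₖ, aₖ₊₁ = ⌊(a₀+mₖ₊₁)/dₖ₊₁⌋:
  k=1: m=6, d=6, a=2
  k=2: m=6, d=1, a=12
d=1 and a=2a₀=12 at k=2, so the next step gives (m, d) = (6, 6) again — its k=1 value — and the period has length 2.

[6; 2, 12]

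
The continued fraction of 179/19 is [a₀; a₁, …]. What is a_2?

2

179 = 9·19 + 8   →  a_0 = 9
19 = 2·8 + 3   →  a_1 = 2
8 = 2·3 + 2   →  a_2 = 2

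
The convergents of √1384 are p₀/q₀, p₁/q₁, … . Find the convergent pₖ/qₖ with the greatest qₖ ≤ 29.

186/5

√1384 = [37; 4, 1, 17, 1, 4, 74, …] (period length 6).
Convergents:
  p_0/q_0 = 37/1
  p_1/q_1 = 149/4
  p_2/q_2 = 186/5
  p_3/q_3 = 3311/89
q_2 = 5 ≤ 29 < 89 = q_3, so the answer is 186/5.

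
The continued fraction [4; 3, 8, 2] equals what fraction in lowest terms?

229/53

Using pₖ = aₖpₖ₋₁ + pₖ₋₂ and qₖ = aₖqₖ₋₁ + qₖ₋₂:
  k=0: a=4, p=4, q=1
  k=1: a=3, p=13, q=3
  k=2: a=8, p=108, q=25
  k=3: a=2, p=229, q=53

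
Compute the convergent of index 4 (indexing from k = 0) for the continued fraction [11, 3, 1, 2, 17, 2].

Using pₖ = aₖpₖ₋₁ + pₖ₋₂, qₖ = aₖqₖ₋₁ + qₖ₋₂ (with p₋₁=1, p₋₂=0, q₋₁=0, q₋₂=1):
  k=0: a=11, p=11, q=1
  k=1: a=3, p=34, q=3
  k=2: a=1, p=45, q=4
  k=3: a=2, p=124, q=11
  k=4: a=17, p=2153, q=191

2153/191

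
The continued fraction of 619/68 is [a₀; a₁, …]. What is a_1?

9

619 = 9·68 + 7   →  a_0 = 9
68 = 9·7 + 5   →  a_1 = 9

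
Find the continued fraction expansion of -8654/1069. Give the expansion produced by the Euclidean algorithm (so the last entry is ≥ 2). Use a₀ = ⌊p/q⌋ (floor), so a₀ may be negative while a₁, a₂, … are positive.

-8654 = -9·1069 + 967
1069 = 1·967 + 102
967 = 9·102 + 49
102 = 2·49 + 4
49 = 12·4 + 1
4 = 4·1 + 0  (stop)
So -8654/1069 = [-9; 1, 9, 2, 12, 4].

[-9; 1, 9, 2, 12, 4]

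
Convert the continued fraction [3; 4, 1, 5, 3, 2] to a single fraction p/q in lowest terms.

683/213

Using pₖ = aₖpₖ₋₁ + pₖ₋₂ and qₖ = aₖqₖ₋₁ + qₖ₋₂:
  k=0: a=3, p=3, q=1
  k=1: a=4, p=13, q=4
  k=2: a=1, p=16, q=5
  k=3: a=5, p=93, q=29
  k=4: a=3, p=295, q=92
  k=5: a=2, p=683, q=213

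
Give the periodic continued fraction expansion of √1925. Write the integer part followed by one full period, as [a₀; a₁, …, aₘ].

a₀ = ⌊√1925⌋ = 43.
With m₀=0, d₀=1 and mₖ₊₁ = dₖaₖ − mₖ, dₖ₊₁ = (n − mₖ₊₁²)/dₖ, aₖ₊₁ = ⌊(a₀+mₖ₊₁)/dₖ₊₁⌋:
  k=1: m=43, d=76, a=1
  k=2: m=33, d=11, a=6
  k=3: m=33, d=76, a=1
  k=4: m=43, d=1, a=86
d=1 and a=2a₀=86 at k=4, so the next step gives (m, d) = (43, 76) again — its k=1 value — and the period has length 4.

[43; 1, 6, 1, 86]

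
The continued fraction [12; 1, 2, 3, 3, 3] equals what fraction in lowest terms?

1384/109

Using pₖ = aₖpₖ₋₁ + pₖ₋₂ and qₖ = aₖqₖ₋₁ + qₖ₋₂:
  k=0: a=12, p=12, q=1
  k=1: a=1, p=13, q=1
  k=2: a=2, p=38, q=3
  k=3: a=3, p=127, q=10
  k=4: a=3, p=419, q=33
  k=5: a=3, p=1384, q=109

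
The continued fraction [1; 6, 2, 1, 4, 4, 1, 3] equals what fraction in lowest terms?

Using pₖ = aₖpₖ₋₁ + pₖ₋₂ and qₖ = aₖqₖ₋₁ + qₖ₋₂:
  k=0: a=1, p=1, q=1
  k=1: a=6, p=7, q=6
  k=2: a=2, p=15, q=13
  k=3: a=1, p=22, q=19
  k=4: a=4, p=103, q=89
  k=5: a=4, p=434, q=375
  k=6: a=1, p=537, q=464
  k=7: a=3, p=2045, q=1767

2045/1767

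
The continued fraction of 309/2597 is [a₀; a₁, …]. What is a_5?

2

309 = 0·2597 + 309   →  a_0 = 0
2597 = 8·309 + 125   →  a_1 = 8
309 = 2·125 + 59   →  a_2 = 2
125 = 2·59 + 7   →  a_3 = 2
59 = 8·7 + 3   →  a_4 = 8
7 = 2·3 + 1   →  a_5 = 2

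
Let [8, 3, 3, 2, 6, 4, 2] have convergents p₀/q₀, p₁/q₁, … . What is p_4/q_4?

1229/148

Using pₖ = aₖpₖ₋₁ + pₖ₋₂, qₖ = aₖqₖ₋₁ + qₖ₋₂ (with p₋₁=1, p₋₂=0, q₋₁=0, q₋₂=1):
  k=0: a=8, p=8, q=1
  k=1: a=3, p=25, q=3
  k=2: a=3, p=83, q=10
  k=3: a=2, p=191, q=23
  k=4: a=6, p=1229, q=148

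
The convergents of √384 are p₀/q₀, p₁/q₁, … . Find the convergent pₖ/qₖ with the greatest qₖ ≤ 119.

1940/99

√384 = [19; 1, 1, 2, 9, 2, 1, 1, 38, …] (period length 8).
Convergents:
  p_0/q_0 = 19/1
  p_1/q_1 = 20/1
  p_2/q_2 = 39/2
  p_3/q_3 = 98/5
  p_4/q_4 = 921/47
  p_5/q_5 = 1940/99
  p_6/q_6 = 2861/146
q_5 = 99 ≤ 119 < 146 = q_6, so the answer is 1940/99.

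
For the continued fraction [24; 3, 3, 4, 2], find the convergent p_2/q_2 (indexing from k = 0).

Using pₖ = aₖpₖ₋₁ + pₖ₋₂, qₖ = aₖqₖ₋₁ + qₖ₋₂ (with p₋₁=1, p₋₂=0, q₋₁=0, q₋₂=1):
  k=0: a=24, p=24, q=1
  k=1: a=3, p=73, q=3
  k=2: a=3, p=243, q=10

243/10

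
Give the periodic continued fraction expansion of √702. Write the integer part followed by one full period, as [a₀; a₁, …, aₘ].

[26; 2, 52]

a₀ = ⌊√702⌋ = 26.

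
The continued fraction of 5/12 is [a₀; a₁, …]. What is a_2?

2

5 = 0·12 + 5   →  a_0 = 0
12 = 2·5 + 2   →  a_1 = 2
5 = 2·2 + 1   →  a_2 = 2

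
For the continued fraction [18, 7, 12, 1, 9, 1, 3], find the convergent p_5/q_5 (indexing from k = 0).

Using pₖ = aₖpₖ₋₁ + pₖ₋₂, qₖ = aₖqₖ₋₁ + qₖ₋₂ (with p₋₁=1, p₋₂=0, q₋₁=0, q₋₂=1):
  k=0: a=18, p=18, q=1
  k=1: a=7, p=127, q=7
  k=2: a=12, p=1542, q=85
  k=3: a=1, p=1669, q=92
  k=4: a=9, p=16563, q=913
  k=5: a=1, p=18232, q=1005

18232/1005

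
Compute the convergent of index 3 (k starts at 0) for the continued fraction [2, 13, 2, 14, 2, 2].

Using pₖ = aₖpₖ₋₁ + pₖ₋₂, qₖ = aₖqₖ₋₁ + qₖ₋₂ (with p₋₁=1, p₋₂=0, q₋₁=0, q₋₂=1):
  k=0: a=2, p=2, q=1
  k=1: a=13, p=27, q=13
  k=2: a=2, p=56, q=27
  k=3: a=14, p=811, q=391

811/391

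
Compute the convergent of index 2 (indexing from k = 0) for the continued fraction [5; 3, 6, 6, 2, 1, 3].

101/19

Using pₖ = aₖpₖ₋₁ + pₖ₋₂, qₖ = aₖqₖ₋₁ + qₖ₋₂ (with p₋₁=1, p₋₂=0, q₋₁=0, q₋₂=1):
  k=0: a=5, p=5, q=1
  k=1: a=3, p=16, q=3
  k=2: a=6, p=101, q=19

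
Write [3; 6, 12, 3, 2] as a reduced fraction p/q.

1655/523

Fold from the inside: start with 2/1.
  3 + 1/2 = 7/2
  12 + 2/7 = 86/7
  6 + 7/86 = 523/86
  3 + 86/523 = 1655/523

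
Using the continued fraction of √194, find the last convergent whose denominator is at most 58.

√194 = [13; 1, 12, 1, 26, …] (period length 4).
Convergents:
  p_0/q_0 = 13/1
  p_1/q_1 = 14/1
  p_2/q_2 = 181/13
  p_3/q_3 = 195/14
  p_4/q_4 = 5251/377
q_3 = 14 ≤ 58 < 377 = q_4, so the answer is 195/14.

195/14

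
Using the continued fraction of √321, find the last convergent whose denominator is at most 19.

√321 = [17; 1, 10, 1, 34, …] (period length 4).
Convergents:
  p_0/q_0 = 17/1
  p_1/q_1 = 18/1
  p_2/q_2 = 197/11
  p_3/q_3 = 215/12
  p_4/q_4 = 7507/419
q_3 = 12 ≤ 19 < 419 = q_4, so the answer is 215/12.

215/12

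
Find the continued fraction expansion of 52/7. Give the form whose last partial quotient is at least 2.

52 = 7×7 + 3
7 = 2×3 + 1
3 = 3×1 + 0  (stop)
So 52/7 = [7; 2, 3].

[7; 2, 3]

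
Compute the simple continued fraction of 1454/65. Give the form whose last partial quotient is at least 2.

1454 = 22·65 + 24
65 = 2·24 + 17
24 = 1·17 + 7
17 = 2·7 + 3
7 = 2·3 + 1
3 = 3·1 + 0  (stop)
So 1454/65 = [22; 2, 1, 2, 2, 3].

[22; 2, 1, 2, 2, 3]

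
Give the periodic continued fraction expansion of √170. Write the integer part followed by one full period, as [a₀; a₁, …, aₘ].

a₀ = ⌊√170⌋ = 13.
With m₀=0, d₀=1 and mₖ₊₁ = dₖaₖ − mₖ, dₖ₊₁ = (n − mₖ₊₁²)/dₖ, aₖ₊₁ = ⌊(a₀+mₖ₊₁)/dₖ₊₁⌋:
  k=1: m=13, d=1, a=26
d=1 and a=2a₀=26 at k=1, so the next step gives (m, d) = (13, 1) again — its k=1 value — and the period has length 1.

[13; 26]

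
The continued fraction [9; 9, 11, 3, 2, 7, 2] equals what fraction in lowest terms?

103745/11388

Using pₖ = aₖpₖ₋₁ + pₖ₋₂ and qₖ = aₖqₖ₋₁ + qₖ₋₂:
  k=0: a=9, p=9, q=1
  k=1: a=9, p=82, q=9
  k=2: a=11, p=911, q=100
  k=3: a=3, p=2815, q=309
  k=4: a=2, p=6541, q=718
  k=5: a=7, p=48602, q=5335
  k=6: a=2, p=103745, q=11388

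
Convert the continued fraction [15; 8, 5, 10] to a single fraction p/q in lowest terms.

6321/418

Fold from the inside: start with 10/1.
  5 + 1/10 = 51/10
  8 + 10/51 = 418/51
  15 + 51/418 = 6321/418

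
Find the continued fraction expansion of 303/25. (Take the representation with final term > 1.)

[12; 8, 3]

303 = 12×25 + 3
25 = 8×3 + 1
3 = 3×1 + 0  (stop)
So 303/25 = [12; 8, 3].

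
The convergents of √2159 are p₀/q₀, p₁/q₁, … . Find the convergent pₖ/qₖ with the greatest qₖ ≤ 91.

1998/43

√2159 = [46; 2, 6, 1, 1, 1, 6, 2, 92, …] (period length 8).
Convergents:
  p_0/q_0 = 46/1
  p_1/q_1 = 93/2
  p_2/q_2 = 604/13
  p_3/q_3 = 697/15
  p_4/q_4 = 1301/28
  p_5/q_5 = 1998/43
  p_6/q_6 = 13289/286
q_5 = 43 ≤ 91 < 286 = q_6, so the answer is 1998/43.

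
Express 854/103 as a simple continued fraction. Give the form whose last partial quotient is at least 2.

[8; 3, 2, 3, 4]

854 = 8*103 + 30
103 = 3*30 + 13
30 = 2*13 + 4
13 = 3*4 + 1
4 = 4*1 + 0  (stop)
So 854/103 = [8; 3, 2, 3, 4].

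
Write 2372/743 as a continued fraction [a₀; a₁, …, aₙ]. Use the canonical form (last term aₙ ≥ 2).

2372 = 3·743 + 143
743 = 5·143 + 28
143 = 5·28 + 3
28 = 9·3 + 1
3 = 3·1 + 0  (stop)
So 2372/743 = [3; 5, 5, 9, 3].

[3; 5, 5, 9, 3]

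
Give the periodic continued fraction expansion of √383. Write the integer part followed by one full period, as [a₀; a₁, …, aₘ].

a₀ = ⌊√383⌋ = 19.
With m₀=0, d₀=1 and mₖ₊₁ = dₖaₖ − mₖ, dₖ₊₁ = (n − mₖ₊₁²)/dₖ, aₖ₊₁ = ⌊(a₀+mₖ₊₁)/dₖ₊₁⌋:
  k=1: m=19, d=22, a=1
  k=2: m=3, d=17, a=1
  k=3: m=14, d=11, a=3
  k=4: m=19, d=2, a=19
  k=5: m=19, d=11, a=3
  k=6: m=14, d=17, a=1
  k=7: m=3, d=22, a=1
  k=8: m=19, d=1, a=38
d=1 and a=2a₀=38 at k=8, so the next step gives (m, d) = (19, 22) again — its k=1 value — and the period has length 8.

[19; 1, 1, 3, 19, 3, 1, 1, 38]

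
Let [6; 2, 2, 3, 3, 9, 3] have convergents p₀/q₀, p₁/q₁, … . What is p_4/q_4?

Using pₖ = aₖpₖ₋₁ + pₖ₋₂, qₖ = aₖqₖ₋₁ + qₖ₋₂ (with p₋₁=1, p₋₂=0, q₋₁=0, q₋₂=1):
  k=0: a=6, p=6, q=1
  k=1: a=2, p=13, q=2
  k=2: a=2, p=32, q=5
  k=3: a=3, p=109, q=17
  k=4: a=3, p=359, q=56

359/56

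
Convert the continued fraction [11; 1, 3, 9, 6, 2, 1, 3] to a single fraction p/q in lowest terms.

Using pₖ = aₖpₖ₋₁ + pₖ₋₂ and qₖ = aₖqₖ₋₁ + qₖ₋₂:
  k=0: a=11, p=11, q=1
  k=1: a=1, p=12, q=1
  k=2: a=3, p=47, q=4
  k=3: a=9, p=435, q=37
  k=4: a=6, p=2657, q=226
  k=5: a=2, p=5749, q=489
  k=6: a=1, p=8406, q=715
  k=7: a=3, p=30967, q=2634

30967/2634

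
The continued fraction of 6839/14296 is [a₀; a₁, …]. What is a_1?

6839 = 0·14296 + 6839   →  a_0 = 0
14296 = 2·6839 + 618   →  a_1 = 2

2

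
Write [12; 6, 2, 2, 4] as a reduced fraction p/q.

1714/141

Using pₖ = aₖpₖ₋₁ + pₖ₋₂ and qₖ = aₖqₖ₋₁ + qₖ₋₂:
  k=0: a=12, p=12, q=1
  k=1: a=6, p=73, q=6
  k=2: a=2, p=158, q=13
  k=3: a=2, p=389, q=32
  k=4: a=4, p=1714, q=141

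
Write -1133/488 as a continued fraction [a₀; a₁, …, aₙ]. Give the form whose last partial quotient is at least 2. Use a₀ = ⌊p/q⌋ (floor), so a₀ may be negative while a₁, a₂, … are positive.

-1133 = -3·488 + 331
488 = 1·331 + 157
331 = 2·157 + 17
157 = 9·17 + 4
17 = 4·4 + 1
4 = 4·1 + 0  (stop)
So -1133/488 = [-3; 1, 2, 9, 4, 4].

[-3; 1, 2, 9, 4, 4]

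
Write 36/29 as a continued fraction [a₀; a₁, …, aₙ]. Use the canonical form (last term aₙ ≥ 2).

[1; 4, 7]

36 = 1·29 + 7
29 = 4·7 + 1
7 = 7·1 + 0  (stop)
So 36/29 = [1; 4, 7].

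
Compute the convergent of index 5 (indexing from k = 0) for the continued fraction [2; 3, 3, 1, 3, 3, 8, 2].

369/160

Using pₖ = aₖpₖ₋₁ + pₖ₋₂, qₖ = aₖqₖ₋₁ + qₖ₋₂ (with p₋₁=1, p₋₂=0, q₋₁=0, q₋₂=1):
  k=0: a=2, p=2, q=1
  k=1: a=3, p=7, q=3
  k=2: a=3, p=23, q=10
  k=3: a=1, p=30, q=13
  k=4: a=3, p=113, q=49
  k=5: a=3, p=369, q=160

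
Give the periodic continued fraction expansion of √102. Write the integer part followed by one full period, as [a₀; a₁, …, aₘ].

a₀ = ⌊√102⌋ = 10.
With m₀=0, d₀=1 and mₖ₊₁ = dₖaₖ − mₖ, dₖ₊₁ = (n − mₖ₊₁²)/dₖ, aₖ₊₁ = ⌊(a₀+mₖ₊₁)/dₖ₊₁⌋:
  k=1: m=10, d=2, a=10
  k=2: m=10, d=1, a=20
d=1 and a=2a₀=20 at k=2, so the next step gives (m, d) = (10, 2) again — its k=1 value — and the period has length 2.

[10; 10, 20]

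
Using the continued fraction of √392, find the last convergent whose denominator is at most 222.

√392 = [19; 1, 3, 1, 38, …] (period length 4).
Convergents:
  p_0/q_0 = 19/1
  p_1/q_1 = 20/1
  p_2/q_2 = 79/4
  p_3/q_3 = 99/5
  p_4/q_4 = 3841/194
  p_5/q_5 = 3940/199
  p_6/q_6 = 15661/791
q_5 = 199 ≤ 222 < 791 = q_6, so the answer is 3940/199.

3940/199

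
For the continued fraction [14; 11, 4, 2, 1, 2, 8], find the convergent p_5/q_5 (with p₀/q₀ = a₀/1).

Using pₖ = aₖpₖ₋₁ + pₖ₋₂, qₖ = aₖqₖ₋₁ + qₖ₋₂ (with p₋₁=1, p₋₂=0, q₋₁=0, q₋₂=1):
  k=0: a=14, p=14, q=1
  k=1: a=11, p=155, q=11
  k=2: a=4, p=634, q=45
  k=3: a=2, p=1423, q=101
  k=4: a=1, p=2057, q=146
  k=5: a=2, p=5537, q=393

5537/393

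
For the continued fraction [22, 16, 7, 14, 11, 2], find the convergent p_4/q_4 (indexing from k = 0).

390298/17691

Using pₖ = aₖpₖ₋₁ + pₖ₋₂, qₖ = aₖqₖ₋₁ + qₖ₋₂ (with p₋₁=1, p₋₂=0, q₋₁=0, q₋₂=1):
  k=0: a=22, p=22, q=1
  k=1: a=16, p=353, q=16
  k=2: a=7, p=2493, q=113
  k=3: a=14, p=35255, q=1598
  k=4: a=11, p=390298, q=17691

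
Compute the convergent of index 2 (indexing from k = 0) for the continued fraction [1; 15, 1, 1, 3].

Using pₖ = aₖpₖ₋₁ + pₖ₋₂, qₖ = aₖqₖ₋₁ + qₖ₋₂ (with p₋₁=1, p₋₂=0, q₋₁=0, q₋₂=1):
  k=0: a=1, p=1, q=1
  k=1: a=15, p=16, q=15
  k=2: a=1, p=17, q=16

17/16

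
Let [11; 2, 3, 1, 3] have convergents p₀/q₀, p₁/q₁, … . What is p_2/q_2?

Using pₖ = aₖpₖ₋₁ + pₖ₋₂, qₖ = aₖqₖ₋₁ + qₖ₋₂ (with p₋₁=1, p₋₂=0, q₋₁=0, q₋₂=1):
  k=0: a=11, p=11, q=1
  k=1: a=2, p=23, q=2
  k=2: a=3, p=80, q=7

80/7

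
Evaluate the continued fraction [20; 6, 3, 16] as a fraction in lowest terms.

Fold from the inside: start with 16/1.
  3 + 1/16 = 49/16
  6 + 16/49 = 310/49
  20 + 49/310 = 6249/310

6249/310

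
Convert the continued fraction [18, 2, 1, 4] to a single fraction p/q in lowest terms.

257/14

Fold from the inside: start with 4/1.
  1 + 1/4 = 5/4
  2 + 4/5 = 14/5
  18 + 5/14 = 257/14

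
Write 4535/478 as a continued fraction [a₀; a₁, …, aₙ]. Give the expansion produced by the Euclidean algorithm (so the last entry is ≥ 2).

[9; 2, 19, 2, 2, 2]

4535 = 9·478 + 233
478 = 2·233 + 12
233 = 19·12 + 5
12 = 2·5 + 2
5 = 2·2 + 1
2 = 2·1 + 0  (stop)
So 4535/478 = [9; 2, 19, 2, 2, 2].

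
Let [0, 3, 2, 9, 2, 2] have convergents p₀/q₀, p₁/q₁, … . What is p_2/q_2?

2/7

Using pₖ = aₖpₖ₋₁ + pₖ₋₂, qₖ = aₖqₖ₋₁ + qₖ₋₂ (with p₋₁=1, p₋₂=0, q₋₁=0, q₋₂=1):
  k=0: a=0, p=0, q=1
  k=1: a=3, p=1, q=3
  k=2: a=2, p=2, q=7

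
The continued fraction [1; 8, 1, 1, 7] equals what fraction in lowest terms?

Using pₖ = aₖpₖ₋₁ + pₖ₋₂ and qₖ = aₖqₖ₋₁ + qₖ₋₂:
  k=0: a=1, p=1, q=1
  k=1: a=8, p=9, q=8
  k=2: a=1, p=10, q=9
  k=3: a=1, p=19, q=17
  k=4: a=7, p=143, q=128

143/128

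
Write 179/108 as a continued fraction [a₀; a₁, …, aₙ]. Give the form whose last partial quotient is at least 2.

[1; 1, 1, 1, 11, 3]

179 = 1×108 + 71
108 = 1×71 + 37
71 = 1×37 + 34
37 = 1×34 + 3
34 = 11×3 + 1
3 = 3×1 + 0  (stop)
So 179/108 = [1; 1, 1, 1, 11, 3].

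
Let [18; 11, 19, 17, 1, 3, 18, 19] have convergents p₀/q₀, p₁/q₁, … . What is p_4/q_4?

68581/3791

Using pₖ = aₖpₖ₋₁ + pₖ₋₂, qₖ = aₖqₖ₋₁ + qₖ₋₂ (with p₋₁=1, p₋₂=0, q₋₁=0, q₋₂=1):
  k=0: a=18, p=18, q=1
  k=1: a=11, p=199, q=11
  k=2: a=19, p=3799, q=210
  k=3: a=17, p=64782, q=3581
  k=4: a=1, p=68581, q=3791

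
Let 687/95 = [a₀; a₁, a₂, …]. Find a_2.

3

687 = 7·95 + 22   →  a_0 = 7
95 = 4·22 + 7   →  a_1 = 4
22 = 3·7 + 1   →  a_2 = 3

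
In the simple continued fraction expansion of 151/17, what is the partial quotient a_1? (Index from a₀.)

151 = 8·17 + 15   →  a_0 = 8
17 = 1·15 + 2   →  a_1 = 1

1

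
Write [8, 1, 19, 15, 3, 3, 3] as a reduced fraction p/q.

Fold from the inside: start with 3/1.
  3 + 1/3 = 10/3
  3 + 3/10 = 33/10
  15 + 10/33 = 505/33
  19 + 33/505 = 9628/505
  1 + 505/9628 = 10133/9628
  8 + 9628/10133 = 90692/10133

90692/10133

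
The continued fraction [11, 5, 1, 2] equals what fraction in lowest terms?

190/17

Using pₖ = aₖpₖ₋₁ + pₖ₋₂ and qₖ = aₖqₖ₋₁ + qₖ₋₂:
  k=0: a=11, p=11, q=1
  k=1: a=5, p=56, q=5
  k=2: a=1, p=67, q=6
  k=3: a=2, p=190, q=17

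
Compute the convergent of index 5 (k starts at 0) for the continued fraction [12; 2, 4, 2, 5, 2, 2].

2963/238

Using pₖ = aₖpₖ₋₁ + pₖ₋₂, qₖ = aₖqₖ₋₁ + qₖ₋₂ (with p₋₁=1, p₋₂=0, q₋₁=0, q₋₂=1):
  k=0: a=12, p=12, q=1
  k=1: a=2, p=25, q=2
  k=2: a=4, p=112, q=9
  k=3: a=2, p=249, q=20
  k=4: a=5, p=1357, q=109
  k=5: a=2, p=2963, q=238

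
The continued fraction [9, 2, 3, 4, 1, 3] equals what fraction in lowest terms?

Using pₖ = aₖpₖ₋₁ + pₖ₋₂ and qₖ = aₖqₖ₋₁ + qₖ₋₂:
  k=0: a=9, p=9, q=1
  k=1: a=2, p=19, q=2
  k=2: a=3, p=66, q=7
  k=3: a=4, p=283, q=30
  k=4: a=1, p=349, q=37
  k=5: a=3, p=1330, q=141

1330/141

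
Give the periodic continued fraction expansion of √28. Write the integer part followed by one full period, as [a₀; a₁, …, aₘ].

a₀ = ⌊√28⌋ = 5.
With m₀=0, d₀=1 and mₖ₊₁ = dₖaₖ − mₖ, dₖ₊₁ = (n − mₖ₊₁²)/dₖ, aₖ₊₁ = ⌊(a₀+mₖ₊₁)/dₖ₊₁⌋:
  k=1: m=5, d=3, a=3
  k=2: m=4, d=4, a=2
  k=3: m=4, d=3, a=3
  k=4: m=5, d=1, a=10
d=1 and a=2a₀=10 at k=4, so the next step gives (m, d) = (5, 3) again — its k=1 value — and the period has length 4.

[5; 3, 2, 3, 10]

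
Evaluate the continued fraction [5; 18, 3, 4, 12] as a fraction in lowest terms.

Using pₖ = aₖpₖ₋₁ + pₖ₋₂ and qₖ = aₖqₖ₋₁ + qₖ₋₂:
  k=0: a=5, p=5, q=1
  k=1: a=18, p=91, q=18
  k=2: a=3, p=278, q=55
  k=3: a=4, p=1203, q=238
  k=4: a=12, p=14714, q=2911

14714/2911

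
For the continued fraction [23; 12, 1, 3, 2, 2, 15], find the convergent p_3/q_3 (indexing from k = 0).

Using pₖ = aₖpₖ₋₁ + pₖ₋₂, qₖ = aₖqₖ₋₁ + qₖ₋₂ (with p₋₁=1, p₋₂=0, q₋₁=0, q₋₂=1):
  k=0: a=23, p=23, q=1
  k=1: a=12, p=277, q=12
  k=2: a=1, p=300, q=13
  k=3: a=3, p=1177, q=51

1177/51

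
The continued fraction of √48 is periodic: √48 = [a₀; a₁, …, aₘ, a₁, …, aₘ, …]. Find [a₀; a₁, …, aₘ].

a₀ = ⌊√48⌋ = 6.
With m₀=0, d₀=1 and mₖ₊₁ = dₖaₖ − mₖ, dₖ₊₁ = (n − mₖ₊₁²)/dₖ, aₖ₊₁ = ⌊(a₀+mₖ₊₁)/dₖ₊₁⌋:
  k=1: m=6, d=12, a=1
  k=2: m=6, d=1, a=12
d=1 and a=2a₀=12 at k=2, so the next step gives (m, d) = (6, 12) again — its k=1 value — and the period has length 2.

[6; 1, 12]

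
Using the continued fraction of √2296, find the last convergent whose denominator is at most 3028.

55152/1151

√2296 = [47; 1, 10, 1, 94, …] (period length 4).
Convergents:
  p_0/q_0 = 47/1
  p_1/q_1 = 48/1
  p_2/q_2 = 527/11
  p_3/q_3 = 575/12
  p_4/q_4 = 54577/1139
  p_5/q_5 = 55152/1151
  p_6/q_6 = 606097/12649
q_5 = 1151 ≤ 3028 < 12649 = q_6, so the answer is 55152/1151.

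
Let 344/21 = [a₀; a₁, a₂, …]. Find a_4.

1

344 = 16·21 + 8   →  a_0 = 16
21 = 2·8 + 5   →  a_1 = 2
8 = 1·5 + 3   →  a_2 = 1
5 = 1·3 + 2   →  a_3 = 1
3 = 1·2 + 1   →  a_4 = 1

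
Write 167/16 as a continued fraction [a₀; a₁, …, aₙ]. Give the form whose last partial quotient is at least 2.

167 = 10*16 + 7
16 = 2*7 + 2
7 = 3*2 + 1
2 = 2*1 + 0  (stop)
So 167/16 = [10; 2, 3, 2].

[10; 2, 3, 2]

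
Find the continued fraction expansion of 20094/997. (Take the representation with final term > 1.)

20094 = 20*997 + 154
997 = 6*154 + 73
154 = 2*73 + 8
73 = 9*8 + 1
8 = 8*1 + 0  (stop)
So 20094/997 = [20; 6, 2, 9, 8].

[20; 6, 2, 9, 8]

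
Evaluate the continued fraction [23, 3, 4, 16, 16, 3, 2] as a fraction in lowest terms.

562773/24145

Fold from the inside: start with 2/1.
  3 + 1/2 = 7/2
  16 + 2/7 = 114/7
  16 + 7/114 = 1831/114
  4 + 114/1831 = 7438/1831
  3 + 1831/7438 = 24145/7438
  23 + 7438/24145 = 562773/24145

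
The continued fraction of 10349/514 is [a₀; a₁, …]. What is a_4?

10349 = 20·514 + 69   →  a_0 = 20
514 = 7·69 + 31   →  a_1 = 7
69 = 2·31 + 7   →  a_2 = 2
31 = 4·7 + 3   →  a_3 = 4
7 = 2·3 + 1   →  a_4 = 2

2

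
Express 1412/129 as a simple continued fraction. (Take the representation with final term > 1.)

[10; 1, 17, 2, 3]

1412 = 10·129 + 122
129 = 1·122 + 7
122 = 17·7 + 3
7 = 2·3 + 1
3 = 3·1 + 0  (stop)
So 1412/129 = [10; 1, 17, 2, 3].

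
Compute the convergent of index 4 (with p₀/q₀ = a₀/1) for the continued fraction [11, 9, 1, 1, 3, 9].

Using pₖ = aₖpₖ₋₁ + pₖ₋₂, qₖ = aₖqₖ₋₁ + qₖ₋₂ (with p₋₁=1, p₋₂=0, q₋₁=0, q₋₂=1):
  k=0: a=11, p=11, q=1
  k=1: a=9, p=100, q=9
  k=2: a=1, p=111, q=10
  k=3: a=1, p=211, q=19
  k=4: a=3, p=744, q=67

744/67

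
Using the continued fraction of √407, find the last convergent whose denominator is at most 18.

343/17

√407 = [20; 5, 1, 2, 1, 5, 40, …] (period length 6).
Convergents:
  p_0/q_0 = 20/1
  p_1/q_1 = 101/5
  p_2/q_2 = 121/6
  p_3/q_3 = 343/17
  p_4/q_4 = 464/23
q_3 = 17 ≤ 18 < 23 = q_4, so the answer is 343/17.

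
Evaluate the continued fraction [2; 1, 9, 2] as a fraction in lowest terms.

61/21

Using pₖ = aₖpₖ₋₁ + pₖ₋₂ and qₖ = aₖqₖ₋₁ + qₖ₋₂:
  k=0: a=2, p=2, q=1
  k=1: a=1, p=3, q=1
  k=2: a=9, p=29, q=10
  k=3: a=2, p=61, q=21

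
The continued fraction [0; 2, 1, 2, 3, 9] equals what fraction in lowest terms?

93/251

Using pₖ = aₖpₖ₋₁ + pₖ₋₂ and qₖ = aₖqₖ₋₁ + qₖ₋₂:
  k=0: a=0, p=0, q=1
  k=1: a=2, p=1, q=2
  k=2: a=1, p=1, q=3
  k=3: a=2, p=3, q=8
  k=4: a=3, p=10, q=27
  k=5: a=9, p=93, q=251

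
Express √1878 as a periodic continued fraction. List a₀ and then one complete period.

[43; 2, 1, 42, 1, 2, 86]

a₀ = ⌊√1878⌋ = 43.
With m₀=0, d₀=1 and mₖ₊₁ = dₖaₖ − mₖ, dₖ₊₁ = (n − mₖ₊₁²)/dₖ, aₖ₊₁ = ⌊(a₀+mₖ₊₁)/dₖ₊₁⌋:
  k=1: m=43, d=29, a=2
  k=2: m=15, d=57, a=1
  k=3: m=42, d=2, a=42
  k=4: m=42, d=57, a=1
  k=5: m=15, d=29, a=2
  k=6: m=43, d=1, a=86
d=1 and a=2a₀=86 at k=6, so the next step gives (m, d) = (43, 29) again — its k=1 value — and the period has length 6.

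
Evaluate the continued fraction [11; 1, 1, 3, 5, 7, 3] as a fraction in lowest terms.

Fold from the inside: start with 3/1.
  7 + 1/3 = 22/3
  5 + 3/22 = 113/22
  3 + 22/113 = 361/113
  1 + 113/361 = 474/361
  1 + 361/474 = 835/474
  11 + 474/835 = 9659/835

9659/835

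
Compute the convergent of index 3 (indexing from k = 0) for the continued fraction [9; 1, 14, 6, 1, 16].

904/91

Using pₖ = aₖpₖ₋₁ + pₖ₋₂, qₖ = aₖqₖ₋₁ + qₖ₋₂ (with p₋₁=1, p₋₂=0, q₋₁=0, q₋₂=1):
  k=0: a=9, p=9, q=1
  k=1: a=1, p=10, q=1
  k=2: a=14, p=149, q=15
  k=3: a=6, p=904, q=91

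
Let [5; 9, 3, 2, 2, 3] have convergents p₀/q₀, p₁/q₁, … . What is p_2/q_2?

Using pₖ = aₖpₖ₋₁ + pₖ₋₂, qₖ = aₖqₖ₋₁ + qₖ₋₂ (with p₋₁=1, p₋₂=0, q₋₁=0, q₋₂=1):
  k=0: a=5, p=5, q=1
  k=1: a=9, p=46, q=9
  k=2: a=3, p=143, q=28

143/28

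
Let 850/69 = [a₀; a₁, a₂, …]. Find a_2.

7

850 = 12·69 + 22   →  a_0 = 12
69 = 3·22 + 3   →  a_1 = 3
22 = 7·3 + 1   →  a_2 = 7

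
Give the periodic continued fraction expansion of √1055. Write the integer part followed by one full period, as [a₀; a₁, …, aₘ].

[32; 2, 12, 2, 64]

a₀ = ⌊√1055⌋ = 32.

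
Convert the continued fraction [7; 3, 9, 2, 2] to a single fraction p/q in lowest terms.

1069/146

Fold from the inside: start with 2/1.
  2 + 1/2 = 5/2
  9 + 2/5 = 47/5
  3 + 5/47 = 146/47
  7 + 47/146 = 1069/146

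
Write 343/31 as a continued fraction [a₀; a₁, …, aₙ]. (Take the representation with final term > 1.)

343 = 11*31 + 2
31 = 15*2 + 1
2 = 2*1 + 0  (stop)
So 343/31 = [11; 15, 2].

[11; 15, 2]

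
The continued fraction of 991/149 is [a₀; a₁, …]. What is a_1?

1

991 = 6·149 + 97   →  a_0 = 6
149 = 1·97 + 52   →  a_1 = 1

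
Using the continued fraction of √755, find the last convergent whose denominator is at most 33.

577/21

√755 = [27; 2, 10, 2, 54, …] (period length 4).
Convergents:
  p_0/q_0 = 27/1
  p_1/q_1 = 55/2
  p_2/q_2 = 577/21
  p_3/q_3 = 1209/44
q_2 = 21 ≤ 33 < 44 = q_3, so the answer is 577/21.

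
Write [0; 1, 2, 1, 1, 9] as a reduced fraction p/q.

48/67

Using pₖ = aₖpₖ₋₁ + pₖ₋₂ and qₖ = aₖqₖ₋₁ + qₖ₋₂:
  k=0: a=0, p=0, q=1
  k=1: a=1, p=1, q=1
  k=2: a=2, p=2, q=3
  k=3: a=1, p=3, q=4
  k=4: a=1, p=5, q=7
  k=5: a=9, p=48, q=67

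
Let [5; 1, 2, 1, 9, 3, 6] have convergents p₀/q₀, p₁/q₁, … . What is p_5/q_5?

695/121

Using pₖ = aₖpₖ₋₁ + pₖ₋₂, qₖ = aₖqₖ₋₁ + qₖ₋₂ (with p₋₁=1, p₋₂=0, q₋₁=0, q₋₂=1):
  k=0: a=5, p=5, q=1
  k=1: a=1, p=6, q=1
  k=2: a=2, p=17, q=3
  k=3: a=1, p=23, q=4
  k=4: a=9, p=224, q=39
  k=5: a=3, p=695, q=121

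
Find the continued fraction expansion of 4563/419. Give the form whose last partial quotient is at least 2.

[10; 1, 8, 9, 5]

4563 = 10·419 + 373
419 = 1·373 + 46
373 = 8·46 + 5
46 = 9·5 + 1
5 = 5·1 + 0  (stop)
So 4563/419 = [10; 1, 8, 9, 5].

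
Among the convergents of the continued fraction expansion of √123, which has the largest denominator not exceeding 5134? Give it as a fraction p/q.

29767/2684

√123 = [11; 11, 22, …] (period length 2).
Convergents:
  p_0/q_0 = 11/1
  p_1/q_1 = 122/11
  p_2/q_2 = 2695/243
  p_3/q_3 = 29767/2684
  p_4/q_4 = 657569/59291
q_3 = 2684 ≤ 5134 < 59291 = q_4, so the answer is 29767/2684.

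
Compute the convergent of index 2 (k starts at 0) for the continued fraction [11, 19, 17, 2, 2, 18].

Using pₖ = aₖpₖ₋₁ + pₖ₋₂, qₖ = aₖqₖ₋₁ + qₖ₋₂ (with p₋₁=1, p₋₂=0, q₋₁=0, q₋₂=1):
  k=0: a=11, p=11, q=1
  k=1: a=19, p=210, q=19
  k=2: a=17, p=3581, q=324

3581/324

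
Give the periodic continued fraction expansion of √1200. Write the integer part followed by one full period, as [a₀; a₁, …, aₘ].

a₀ = ⌊√1200⌋ = 34.
With m₀=0, d₀=1 and mₖ₊₁ = dₖaₖ − mₖ, dₖ₊₁ = (n − mₖ₊₁²)/dₖ, aₖ₊₁ = ⌊(a₀+mₖ₊₁)/dₖ₊₁⌋:
  k=1: m=34, d=44, a=1
  k=2: m=10, d=25, a=1
  k=3: m=15, d=39, a=1
  k=4: m=24, d=16, a=3
  k=5: m=24, d=39, a=1
  k=6: m=15, d=25, a=1
  k=7: m=10, d=44, a=1
  k=8: m=34, d=1, a=68
d=1 and a=2a₀=68 at k=8, so the next step gives (m, d) = (34, 44) again — its k=1 value — and the period has length 8.

[34; 1, 1, 1, 3, 1, 1, 1, 68]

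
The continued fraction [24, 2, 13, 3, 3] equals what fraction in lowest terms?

Using pₖ = aₖpₖ₋₁ + pₖ₋₂ and qₖ = aₖqₖ₋₁ + qₖ₋₂:
  k=0: a=24, p=24, q=1
  k=1: a=2, p=49, q=2
  k=2: a=13, p=661, q=27
  k=3: a=3, p=2032, q=83
  k=4: a=3, p=6757, q=276

6757/276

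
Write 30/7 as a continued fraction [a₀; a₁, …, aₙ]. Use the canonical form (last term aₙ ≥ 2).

[4; 3, 2]

30 = 4*7 + 2
7 = 3*2 + 1
2 = 2*1 + 0  (stop)
So 30/7 = [4; 3, 2].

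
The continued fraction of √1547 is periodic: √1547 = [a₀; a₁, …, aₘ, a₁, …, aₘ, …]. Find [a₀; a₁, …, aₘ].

a₀ = ⌊√1547⌋ = 39.
With m₀=0, d₀=1 and mₖ₊₁ = dₖaₖ − mₖ, dₖ₊₁ = (n − mₖ₊₁²)/dₖ, aₖ₊₁ = ⌊(a₀+mₖ₊₁)/dₖ₊₁⌋:
  k=1: m=39, d=26, a=3
  k=2: m=39, d=1, a=78
d=1 and a=2a₀=78 at k=2, so the next step gives (m, d) = (39, 26) again — its k=1 value — and the period has length 2.

[39; 3, 78]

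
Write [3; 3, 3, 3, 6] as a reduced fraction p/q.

687/208

Fold from the inside: start with 6/1.
  3 + 1/6 = 19/6
  3 + 6/19 = 63/19
  3 + 19/63 = 208/63
  3 + 63/208 = 687/208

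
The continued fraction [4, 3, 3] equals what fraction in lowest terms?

Fold from the inside: start with 3/1.
  3 + 1/3 = 10/3
  4 + 3/10 = 43/10

43/10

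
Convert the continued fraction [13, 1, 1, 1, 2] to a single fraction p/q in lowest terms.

109/8

Fold from the inside: start with 2/1.
  1 + 1/2 = 3/2
  1 + 2/3 = 5/3
  1 + 3/5 = 8/5
  13 + 5/8 = 109/8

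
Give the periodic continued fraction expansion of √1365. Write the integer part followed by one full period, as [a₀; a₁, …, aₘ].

a₀ = ⌊√1365⌋ = 36.
With m₀=0, d₀=1 and mₖ₊₁ = dₖaₖ − mₖ, dₖ₊₁ = (n − mₖ₊₁²)/dₖ, aₖ₊₁ = ⌊(a₀+mₖ₊₁)/dₖ₊₁⌋:
  k=1: m=36, d=69, a=1
  k=2: m=33, d=4, a=17
  k=3: m=35, d=35, a=2
  k=4: m=35, d=4, a=17
  k=5: m=33, d=69, a=1
  k=6: m=36, d=1, a=72
d=1 and a=2a₀=72 at k=6, so the next step gives (m, d) = (36, 69) again — its k=1 value — and the period has length 6.

[36; 1, 17, 2, 17, 1, 72]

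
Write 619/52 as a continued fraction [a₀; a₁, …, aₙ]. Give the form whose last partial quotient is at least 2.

619 = 11×52 + 47
52 = 1×47 + 5
47 = 9×5 + 2
5 = 2×2 + 1
2 = 2×1 + 0  (stop)
So 619/52 = [11; 1, 9, 2, 2].

[11; 1, 9, 2, 2]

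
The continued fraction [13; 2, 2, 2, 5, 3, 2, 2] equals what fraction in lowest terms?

Using pₖ = aₖpₖ₋₁ + pₖ₋₂ and qₖ = aₖqₖ₋₁ + qₖ₋₂:
  k=0: a=13, p=13, q=1
  k=1: a=2, p=27, q=2
  k=2: a=2, p=67, q=5
  k=3: a=2, p=161, q=12
  k=4: a=5, p=872, q=65
  k=5: a=3, p=2777, q=207
  k=6: a=2, p=6426, q=479
  k=7: a=2, p=15629, q=1165

15629/1165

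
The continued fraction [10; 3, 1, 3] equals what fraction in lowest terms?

Using pₖ = aₖpₖ₋₁ + pₖ₋₂ and qₖ = aₖqₖ₋₁ + qₖ₋₂:
  k=0: a=10, p=10, q=1
  k=1: a=3, p=31, q=3
  k=2: a=1, p=41, q=4
  k=3: a=3, p=154, q=15

154/15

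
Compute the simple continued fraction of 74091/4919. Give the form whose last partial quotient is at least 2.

74091 = 15*4919 + 306
4919 = 16*306 + 23
306 = 13*23 + 7
23 = 3*7 + 2
7 = 3*2 + 1
2 = 2*1 + 0  (stop)
So 74091/4919 = [15; 16, 13, 3, 3, 2].

[15; 16, 13, 3, 3, 2]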